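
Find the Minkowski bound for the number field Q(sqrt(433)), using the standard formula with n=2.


d = 433, d mod 4 = 1, so disc(K) = d = 433; |disc(K)| = 433
Real quadratic field, so n = 2, s = r2 = 0, r1 = 2
M = (n!/n^n) * (4/pi)^s * sqrt(|disc(K)|) = (2!/2^2) * (4/pi)^0 * sqrt(433)
= 0.5 * 1.000000 * 20.808652
= 10.4043

10.4043


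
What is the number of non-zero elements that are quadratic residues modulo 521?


For prime p, the number of non-zero quadratic residues is (p-1)/2.
= (521-1)/2
= 260

260


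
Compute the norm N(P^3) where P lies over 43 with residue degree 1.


N(P^a) = p^(a*f)
= 43^(3*1)
= 43^3
= 79507

79507


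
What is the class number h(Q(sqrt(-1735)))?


K = Q(sqrt(-1735)). d mod 4 = 1, so D = disc(K) = d = -1735
h(K) equals the number of primitive reduced positive-definite forms (a, b, c) = a*x^2 + b*x*y + c*y^2 with b^2 - 4ac = D,
where reduced means |b| <= a <= c, with b >= 0 whenever |b| = a or a = c, and primitive means gcd(a, b, c) = 1.
Reduced forces 3a^2 <= |D| = 1735, so 1 <= a <= 24; b must have the parity of D, and c = (b^2 - D)/(4a) must be an integer >= a.
Enumerate a = 1..24, b in [-a, a]:
  a=1: (1, 1, 434)  [1]
  a=2: (2, -1, 217), (2, 1, 217)  [2]
  a=3: none
  a=4: (4, -3, 109), (4, 3, 109)  [2]
  a=5: (5, 5, 88)  [1]
  a=6: none
  a=7: (7, -1, 62), (7, 1, 62)  [2]
  a=8: (8, -5, 55), (8, 5, 55)  [2]
  a=9: none
  a=10: (10, -5, 44), (10, 5, 44)  [2]
  a=11: (11, -5, 40), (11, 5, 40)  [2]
  a=12..13: none
  a=14: (14, -13, 34), (14, -1, 31), (14, 1, 31), (14, 13, 34)  [4]
  a=15: none
  a=16: (16, -11, 29), (16, 11, 29)  [2]
  a=17: (17, -13, 28), (17, 13, 28)  [2]
  a=18..19: none
  a=20: (20, -5, 22), (20, 5, 22)  [2]
  a=21: none
  a=22: (22, -17, 23), (22, 17, 23)  [2]
  a=23..24: none
Total reduced forms: 1 + 2 + 2 + 1 + 2 + 2 + 2 + 2 + 4 + 2 + 2 + 2 + 2 = 26
h = 26

26


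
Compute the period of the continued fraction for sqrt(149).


Run the CF algorithm for sqrt(149).
a_0 = floor(sqrt(149)) = 12; set m_0=0, q_0=1.
Recurrence: m' = q*a - m,  q' = (d - m'^2)/q,  a' = floor((a_0 + m')/q').
  step 1: m=12, q=5, a=4
  step 2: m=8, q=17, a=1
  step 3: m=9, q=4, a=5
  step 4: m=11, q=7, a=3
  step 5: m=10, q=7, a=3
  step 6: m=11, q=4, a=5
  step 7: m=9, q=17, a=1
  step 8: m=8, q=5, a=4
  step 9: m=12, q=1, a=24
a_9 = 2*a_0 = 24, so the period closes here.
sqrt(149) = [12; 4, 1, 5, 3, 3, 5, 1, 4, 24]
Period length = 9

9


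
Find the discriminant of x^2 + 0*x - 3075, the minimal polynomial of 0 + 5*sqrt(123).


The element 0 + 5*sqrt(123) has minimal polynomial:
x^2 + 0*x - 3075
Discriminant = (0)^2 - 4*(-3075)
= 0 + 12300
= 12300

12300


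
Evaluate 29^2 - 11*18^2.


x^2 - d*y^2
= 29^2 - 11*18^2
= 841 - 3564
= -2723

-2723


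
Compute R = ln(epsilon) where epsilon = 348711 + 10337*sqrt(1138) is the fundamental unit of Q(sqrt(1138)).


epsilon = 348711 + 10337*sqrt(1138)
= 697422.0000
R = ln(697422.0000)
= 13.4551

13.4551


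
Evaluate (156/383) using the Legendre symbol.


p = 383 is prime, so compute (156/383) with the reciprocity algorithm (Jacobi-symbol steps: pull out 2s via (2/n), flip via reciprocity, reduce):
  pull out 2: (2/383) = +1  (since 383 mod 8 = 7)
  pull out 2: (2/383) = +1  (since 383 mod 8 = 7)
  reciprocity: (39/383) -> -(383/39)
  reduce: (32/39)
  pull out 2: (2/39) = +1  (since 39 mod 8 = 7)
  pull out 2: (2/39) = +1  (since 39 mod 8 = 7)
  pull out 2: (2/39) = +1  (since 39 mod 8 = 7)
  pull out 2: (2/39) = +1  (since 39 mod 8 = 7)
  pull out 2: (2/39) = +1  (since 39 mod 8 = 7)
  (1/39) = 1
Product of signs = -1
(156/383) = -1

-1


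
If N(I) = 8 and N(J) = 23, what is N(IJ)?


N(IJ) = N(I) * N(J)
= 8 * 23
= 184

184


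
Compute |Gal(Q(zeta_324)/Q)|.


|Gal(Q(zeta_324)/Q)| = phi(324)
= 108

108


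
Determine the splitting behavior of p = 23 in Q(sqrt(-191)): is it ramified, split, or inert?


K = Q(sqrt(-191)). Since d mod 4 = 1, disc(K) = -191.
Check p | disc: -191 mod 23 = 16.
p does not divide disc. Compute Legendre symbol (d/p):
16^((23-1)/2) mod 23 = 1
(d/p) = 1, so p splits: (p) = P*P' with e=1, f=1, g=2.
Therefore p is split.

split


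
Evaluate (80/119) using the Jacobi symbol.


Compute (80/119) via quadratic reciprocity:
  pull out 2: (2/119) = +1  (since 119 mod 8 = 7)
  pull out 2: (2/119) = +1  (since 119 mod 8 = 7)
  pull out 2: (2/119) = +1  (since 119 mod 8 = 7)
  pull out 2: (2/119) = +1  (since 119 mod 8 = 7)
  reciprocity: (5/119) -> +(119/5)
  reduce: (4/5)
  pull out 2: (2/5) = -1  (since 5 mod 8 = 5)
  pull out 2: (2/5) = -1  (since 5 mod 8 = 5)
  (1/5) = 1
Product of signs = 1

1


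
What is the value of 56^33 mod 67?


p = 67 is prime and the exponent is (p-1)/2 = 33, so by Euler's criterion 56^33 = (56/67) = +1 or -1 mod 67.
Compute by square-and-multiply:
  33 = 32 + 1 (binary 100001)
  Repeated squaring mod 67: 56^1 = 56, 56^2 = 54, 56^4 = 35, 56^8 = 19, 56^16 = 26, 56^32 = 6
  56^33 = 56^32 * 56^1 = 6 * 56 mod 67
    6 * 56 = 336 = 1 mod 67
  56^33 = 1 mod 67
Result 1: 56 is a quadratic residue mod 67.
56^33 mod 67 = 1

1


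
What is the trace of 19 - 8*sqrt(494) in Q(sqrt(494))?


Tr(a + b*sqrt(d)) = (a + b*sqrt(d)) + (a - b*sqrt(d)) = 2a
= 2 * (19)
= 38

38


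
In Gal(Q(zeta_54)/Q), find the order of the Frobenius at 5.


The Frobenius at p in Gal(Q(zeta_n)/Q) = (Z/nZ)* is the class of p, so its order is ord_54(5), the smallest k >= 1 with 5^k = 1 mod 54.
n = 54 = 2 * 3^3, phi(54) = 18; the order divides phi(n).
Divisors of 18: 1, 2, 3, 6, 9, 18
Repeated squaring mod 54: 5^1 = 5, 5^2 = 25, 5^4 = 31, 5^8 = 43, 5^16 = 13
Test divisors in increasing order:
  k=1: 5^1 = 5 mod 54
  k=2: 5^2 = 25 mod 54
  k=3: 5^3 = 25 * 5 = 17 mod 54
  k=6: 5^6 = 31 * 25 = 19 mod 54
  k=9: 5^9 = 43 * 5 = 53 mod 54
  k=18: 5^18 = 13 * 25 = 1 mod 54  <- first divisor giving 1
Order = 18

18


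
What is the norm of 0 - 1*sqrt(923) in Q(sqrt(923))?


N(a + b*sqrt(d)) = a^2 - d*b^2
= (0)^2 - (923)*(-1)^2
= 0 - 923
= -923

-923


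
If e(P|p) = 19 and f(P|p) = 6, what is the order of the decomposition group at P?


|D_P| = e * f
= 19 * 6
= 114

114


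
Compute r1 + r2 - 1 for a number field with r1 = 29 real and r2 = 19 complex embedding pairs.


By Dirichlet's unit theorem:
rank = r1 + r2 - 1
= 29 + 19 - 1
= 47

47


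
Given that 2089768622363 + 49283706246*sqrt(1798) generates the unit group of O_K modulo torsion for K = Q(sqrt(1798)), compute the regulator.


epsilon = 2089768622363 + 49283706246*sqrt(1798)
= 4.1795e+12
R = ln(4.1795e+12)
= 29.0612

29.0612


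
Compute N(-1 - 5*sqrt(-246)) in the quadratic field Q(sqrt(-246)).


N(a + b*sqrt(d)) = a^2 - d*b^2
= (-1)^2 - (-246)*(-5)^2
= 1 + 6150
= 6151

6151


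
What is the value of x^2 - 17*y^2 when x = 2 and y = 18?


x^2 - d*y^2
= 2^2 - 17*18^2
= 4 - 5508
= -5504

-5504


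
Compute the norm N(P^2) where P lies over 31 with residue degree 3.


N(P^a) = p^(a*f)
= 31^(2*3)
= 31^6
= 887503681

887503681


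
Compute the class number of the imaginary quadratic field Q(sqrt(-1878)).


K = Q(sqrt(-1878)). d mod 4 = 2, so D = disc(K) = 4d = -7512
h(K) equals the number of primitive reduced positive-definite forms (a, b, c) = a*x^2 + b*x*y + c*y^2 with b^2 - 4ac = D,
where reduced means |b| <= a <= c, with b >= 0 whenever |b| = a or a = c, and primitive means gcd(a, b, c) = 1.
Reduced forces 3a^2 <= |D| = 7512, so 1 <= a <= 50; b must have the parity of D, and c = (b^2 - D)/(4a) must be an integer >= a.
Enumerate a = 1..50, b in [-a, a]:
  a=1: (1, 0, 1878)  [1]
  a=2: (2, 0, 939)  [1]
  a=3: (3, 0, 626)  [1]
  a=4..5: none
  a=6: (6, 0, 313)  [1]
  a=7..10: none
  a=11: (11, -10, 173), (11, 10, 173)  [2]
  a=12..16: none
  a=17: (17, -6, 111), (17, 6, 111)  [2]
  a=18..21: none
  a=22: (22, -12, 87), (22, 12, 87)  [2]
  a=23: (23, -20, 86), (23, 20, 86)  [2]
  a=24..28: none
  a=29: (29, -12, 66), (29, 12, 66)  [2]
  a=30..32: none
  a=33: (33, -12, 58), (33, 12, 58)  [2]
  a=34: (34, -28, 61), (34, 28, 61)  [2]
  a=35..36: none
  a=37: (37, -6, 51), (37, 6, 51)  [2]
  a=38..40: none
  a=41: (41, -14, 47), (41, 14, 47)  [2]
  a=42: none
  a=43: (43, -20, 46), (43, 20, 46)  [2]
  a=44..50: none
Total reduced forms: 1 + 1 + 1 + 1 + 2 + 2 + 2 + 2 + 2 + 2 + 2 + 2 + 2 + 2 = 24
h = 24

24


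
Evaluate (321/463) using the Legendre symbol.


p = 463 is prime, so compute (321/463) with the reciprocity algorithm (Jacobi-symbol steps: pull out 2s via (2/n), flip via reciprocity, reduce):
  reciprocity: (321/463) -> +(463/321)
  reduce: (142/321)
  pull out 2: (2/321) = +1  (since 321 mod 8 = 1)
  reciprocity: (71/321) -> +(321/71)
  reduce: (37/71)
  reciprocity: (37/71) -> +(71/37)
  reduce: (34/37)
  pull out 2: (2/37) = -1  (since 37 mod 8 = 5)
  reciprocity: (17/37) -> +(37/17)
  reduce: (3/17)
  reciprocity: (3/17) -> +(17/3)
  reduce: (2/3)
  pull out 2: (2/3) = -1  (since 3 mod 8 = 3)
  (1/3) = 1
Product of signs = 1
(321/463) = 1

1


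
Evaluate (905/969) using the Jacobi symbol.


Compute (905/969) via quadratic reciprocity:
  reciprocity: (905/969) -> +(969/905)
  reduce: (64/905)
  pull out 2: (2/905) = +1  (since 905 mod 8 = 1)
  pull out 2: (2/905) = +1  (since 905 mod 8 = 1)
  pull out 2: (2/905) = +1  (since 905 mod 8 = 1)
  pull out 2: (2/905) = +1  (since 905 mod 8 = 1)
  pull out 2: (2/905) = +1  (since 905 mod 8 = 1)
  pull out 2: (2/905) = +1  (since 905 mod 8 = 1)
  (1/905) = 1
Product of signs = 1

1


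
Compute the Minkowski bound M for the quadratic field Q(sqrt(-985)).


d = -985, d mod 4 = 3, so disc(K) = 4d = -3940; |disc(K)| = 3940
Imaginary quadratic field, so n = 2, s = r2 = 1, r1 = 0
M = (n!/n^n) * (4/pi)^s * sqrt(|disc(K)|) = (2!/2^2) * (4/pi)^1 * sqrt(3940)
= 0.5 * 1.273240 * 62.769419
= 39.9603

39.9603


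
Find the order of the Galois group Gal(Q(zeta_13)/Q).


|Gal(Q(zeta_13)/Q)| = phi(13)
= 12

12


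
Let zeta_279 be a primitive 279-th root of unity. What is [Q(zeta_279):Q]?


The degree equals Euler's totient phi(279).
279 = 3^2 * 31
phi(279) = 180

180


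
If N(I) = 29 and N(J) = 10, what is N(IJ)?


N(IJ) = N(I) * N(J)
= 29 * 10
= 290

290


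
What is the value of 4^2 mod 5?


p = 5 is prime and the exponent is (p-1)/2 = 2, so by Euler's criterion 4^2 = (4/5) = +1 or -1 mod 5.
Compute by square-and-multiply:
  2 = 2 (binary 10)
  Repeated squaring mod 5: 4^1 = 4, 4^2 = 1
  4^2 = 1 mod 5
Result 1: 4 is a quadratic residue mod 5.
4^2 mod 5 = 1

1


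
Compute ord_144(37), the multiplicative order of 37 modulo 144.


We want ord_144(37), the smallest k >= 1 with 37^k = 1 mod 144.
n = 144 = 2^4 * 3^2, phi(144) = 48; the order divides phi(n).
Divisors of 48: 1, 2, 3, 4, 6, 8, 12, 16, 24, 48
Repeated squaring mod 144: 37^1 = 37, 37^2 = 73, 37^4 = 1, 37^8 = 1, 37^16 = 1, 37^32 = 1
Test divisors in increasing order:
  k=1: 37^1 = 37 mod 144
  k=2: 37^2 = 73 mod 144
  k=3: 37^3 = 73 * 37 = 109 mod 144
  k=4: 37^4 = 1 mod 144  <- first divisor giving 1
Order = 4

4


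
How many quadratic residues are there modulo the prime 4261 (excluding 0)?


For prime p, the number of non-zero quadratic residues is (p-1)/2.
= (4261-1)/2
= 2130

2130


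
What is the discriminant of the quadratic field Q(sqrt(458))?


For K = Q(sqrt(d)) with d squarefree: disc(K) = d if d = 1 mod 4, and disc(K) = 4d if d = 2 or 3 mod 4.
Here d = 458, and d mod 4 = 2.
d = 2 mod 4, not 1 (O_K = Z[sqrt(d)]), so disc(K) = 4d = 4 * (458) = 1832

1832


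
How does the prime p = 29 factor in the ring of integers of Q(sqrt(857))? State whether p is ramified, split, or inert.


K = Q(sqrt(857)). Since d mod 4 = 1, disc(K) = 857.
Check p | disc: 857 mod 29 = 16.
p does not divide disc. Compute Legendre symbol (d/p):
16^((29-1)/2) mod 29 = 1
(d/p) = 1, so p splits: (p) = P*P' with e=1, f=1, g=2.
Therefore p is split.

split


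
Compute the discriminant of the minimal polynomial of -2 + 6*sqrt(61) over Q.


The element -2 + 6*sqrt(61) has minimal polynomial:
x^2 + 4*x - 2192
Discriminant = (4)^2 - 4*(-2192)
= 16 + 8768
= 8784

8784


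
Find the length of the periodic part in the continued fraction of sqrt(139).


Run the CF algorithm for sqrt(139).
a_0 = floor(sqrt(139)) = 11; set m_0=0, q_0=1.
Recurrence: m' = q*a - m,  q' = (d - m'^2)/q,  a' = floor((a_0 + m')/q').
  step 1: m=11, q=18, a=1
  step 2: m=7, q=5, a=3
  step 3: m=8, q=15, a=1
  step 4: m=7, q=6, a=3
  step 5: m=11, q=3, a=7
  step 6: m=10, q=13, a=1
  step 7: m=3, q=10, a=1
  step 8: m=7, q=9, a=2
  step 9: m=11, q=2, a=11
  step 10: m=11, q=9, a=2
  step 11: m=7, q=10, a=1
  step 12: m=3, q=13, a=1
  step 13: m=10, q=3, a=7
  step 14: m=11, q=6, a=3
  step 15: m=7, q=15, a=1
  step 16: m=8, q=5, a=3
  step 17: m=7, q=18, a=1
  step 18: m=11, q=1, a=22
a_18 = 2*a_0 = 22, so the period closes here.
sqrt(139) = [11; 1, 3, 1, 3, 7, 1, 1, 2, 11, 2, 1, 1, 7, 3, 1, 3, 1, 22]
Period length = 18

18


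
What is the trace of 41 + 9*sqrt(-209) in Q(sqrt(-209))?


Tr(a + b*sqrt(d)) = (a + b*sqrt(d)) + (a - b*sqrt(d)) = 2a
= 2 * (41)
= 82

82


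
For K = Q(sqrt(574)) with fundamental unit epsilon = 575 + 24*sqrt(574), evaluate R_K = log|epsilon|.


epsilon = 575 + 24*sqrt(574)
= 1149.9991
R = ln(1149.9991)
= 7.0475

7.0475


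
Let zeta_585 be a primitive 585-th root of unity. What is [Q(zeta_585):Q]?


The degree equals Euler's totient phi(585).
585 = 3^2 * 5 * 13
phi(585) = 288

288


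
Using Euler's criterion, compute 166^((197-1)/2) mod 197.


p = 197 is prime and the exponent is (p-1)/2 = 98, so by Euler's criterion 166^98 = (166/197) = +1 or -1 mod 197.
Compute by square-and-multiply:
  98 = 64 + 32 + 2 (binary 1100010)
  Repeated squaring mod 197: 166^1 = 166, 166^2 = 173, 166^4 = 182, 166^8 = 28, 166^16 = 193, 166^32 = 16, 166^64 = 59
  166^98 = 166^64 * 166^32 * 166^2 = 59 * 16 * 173 mod 197
    59 * 16 = 944 = 156 mod 197
    156 * 173 = 26988 = 196 mod 197
  166^98 = 196 mod 197
Result 196 = p - 1 = -1 mod 197: 166 is a quadratic non-residue mod 197. As a residue in [0, p-1] the value is 196.
166^98 mod 197 = 196

196


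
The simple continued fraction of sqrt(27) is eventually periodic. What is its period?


Run the CF algorithm for sqrt(27).
a_0 = floor(sqrt(27)) = 5; set m_0=0, q_0=1.
Recurrence: m' = q*a - m,  q' = (d - m'^2)/q,  a' = floor((a_0 + m')/q').
  step 1: m=5, q=2, a=5
  step 2: m=5, q=1, a=10
a_2 = 2*a_0 = 10, so the period closes here.
sqrt(27) = [5; 5, 10]
Period length = 2

2


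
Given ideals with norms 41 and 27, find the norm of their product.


N(IJ) = N(I) * N(J)
= 41 * 27
= 1107

1107


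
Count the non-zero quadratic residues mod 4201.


For prime p, the number of non-zero quadratic residues is (p-1)/2.
= (4201-1)/2
= 2100

2100


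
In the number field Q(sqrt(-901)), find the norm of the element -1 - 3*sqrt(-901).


N(a + b*sqrt(d)) = a^2 - d*b^2
= (-1)^2 - (-901)*(-3)^2
= 1 + 8109
= 8110

8110


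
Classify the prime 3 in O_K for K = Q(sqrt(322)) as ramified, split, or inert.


K = Q(sqrt(322)). Since d mod 4 = 2, disc(K) = 1288.
Check p | disc: 1288 mod 3 = 1.
p does not divide disc. Compute Legendre symbol (d/p):
1^((3-1)/2) mod 3 = 1
(d/p) = 1, so p splits: (p) = P*P' with e=1, f=1, g=2.
Therefore p is split.

split


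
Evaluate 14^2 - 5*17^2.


x^2 - d*y^2
= 14^2 - 5*17^2
= 196 - 1445
= -1249

-1249


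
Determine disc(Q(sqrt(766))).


For K = Q(sqrt(d)) with d squarefree: disc(K) = d if d = 1 mod 4, and disc(K) = 4d if d = 2 or 3 mod 4.
Here d = 766, and d mod 4 = 2.
d = 2 mod 4, not 1 (O_K = Z[sqrt(d)]), so disc(K) = 4d = 4 * (766) = 3064

3064


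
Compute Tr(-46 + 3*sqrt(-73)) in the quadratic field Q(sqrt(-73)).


Tr(a + b*sqrt(d)) = (a + b*sqrt(d)) + (a - b*sqrt(d)) = 2a
= 2 * (-46)
= -92

-92


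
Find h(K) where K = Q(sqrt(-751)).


K = Q(sqrt(-751)). d mod 4 = 1, so D = disc(K) = d = -751
h(K) equals the number of primitive reduced positive-definite forms (a, b, c) = a*x^2 + b*x*y + c*y^2 with b^2 - 4ac = D,
where reduced means |b| <= a <= c, with b >= 0 whenever |b| = a or a = c, and primitive means gcd(a, b, c) = 1.
Reduced forces 3a^2 <= |D| = 751, so 1 <= a <= 15; b must have the parity of D, and c = (b^2 - D)/(4a) must be an integer >= a.
Enumerate a = 1..15, b in [-a, a]:
  a=1: (1, 1, 188)  [1]
  a=2: (2, -1, 94), (2, 1, 94)  [2]
  a=3: none
  a=4: (4, -1, 47), (4, 1, 47)  [2]
  a=5: (5, -3, 38), (5, 3, 38)  [2]
  a=6..7: none
  a=8: (8, -7, 25), (8, 7, 25)  [2]
  a=9: none
  a=10: (10, -7, 20), (10, -3, 19), (10, 3, 19), (10, 7, 20)  [4]
  a=11..12: none
  a=13: (13, -9, 16), (13, 9, 16)  [2]
  a=14..15: none
Total reduced forms: 1 + 2 + 2 + 2 + 2 + 4 + 2 = 15
h = 15

15


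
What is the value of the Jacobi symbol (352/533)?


Compute (352/533) via quadratic reciprocity:
  pull out 2: (2/533) = -1  (since 533 mod 8 = 5)
  pull out 2: (2/533) = -1  (since 533 mod 8 = 5)
  pull out 2: (2/533) = -1  (since 533 mod 8 = 5)
  pull out 2: (2/533) = -1  (since 533 mod 8 = 5)
  pull out 2: (2/533) = -1  (since 533 mod 8 = 5)
  reciprocity: (11/533) -> +(533/11)
  reduce: (5/11)
  reciprocity: (5/11) -> +(11/5)
  reduce: (1/5)
  (1/5) = 1
Product of signs = -1

-1


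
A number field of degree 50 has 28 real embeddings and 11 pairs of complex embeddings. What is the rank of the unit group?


By Dirichlet's unit theorem:
rank = r1 + r2 - 1
= 28 + 11 - 1
= 38

38


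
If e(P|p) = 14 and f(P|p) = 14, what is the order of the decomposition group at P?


|D_P| = e * f
= 14 * 14
= 196

196


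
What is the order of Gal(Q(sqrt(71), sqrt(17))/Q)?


The 2 square roots of distinct primes are multiplicatively independent over Q,
so [K:Q] = 2^2 and Gal(K/Q) is isomorphic to (Z/2Z)^2.
|Gal| = 2^2 = 4

4


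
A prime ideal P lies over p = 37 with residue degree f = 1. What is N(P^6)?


N(P^a) = p^(a*f)
= 37^(6*1)
= 37^6
= 2565726409

2565726409


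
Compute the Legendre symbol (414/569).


p = 569 is prime, so compute (414/569) with the reciprocity algorithm (Jacobi-symbol steps: pull out 2s via (2/n), flip via reciprocity, reduce):
  pull out 2: (2/569) = +1  (since 569 mod 8 = 1)
  reciprocity: (207/569) -> +(569/207)
  reduce: (155/207)
  reciprocity: (155/207) -> -(207/155)
  reduce: (52/155)
  pull out 2: (2/155) = -1  (since 155 mod 8 = 3)
  pull out 2: (2/155) = -1  (since 155 mod 8 = 3)
  reciprocity: (13/155) -> +(155/13)
  reduce: (12/13)
  pull out 2: (2/13) = -1  (since 13 mod 8 = 5)
  pull out 2: (2/13) = -1  (since 13 mod 8 = 5)
  reciprocity: (3/13) -> +(13/3)
  reduce: (1/3)
  (1/3) = 1
Product of signs = -1
(414/569) = -1

-1


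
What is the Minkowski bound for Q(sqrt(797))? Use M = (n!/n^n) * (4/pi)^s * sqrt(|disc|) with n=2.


d = 797, d mod 4 = 1, so disc(K) = d = 797; |disc(K)| = 797
Real quadratic field, so n = 2, s = r2 = 0, r1 = 2
M = (n!/n^n) * (4/pi)^s * sqrt(|disc(K)|) = (2!/2^2) * (4/pi)^0 * sqrt(797)
= 0.5 * 1.000000 * 28.231188
= 14.1156

14.1156


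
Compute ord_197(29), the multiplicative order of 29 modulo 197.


We want ord_197(29), the smallest k >= 1 with 29^k = 1 mod 197.
n = 197 = 197, phi(197) = 196; the order divides phi(n).
Divisors of 196: 1, 2, 4, 7, 14, 28, 49, 98, 196
Repeated squaring mod 197: 29^1 = 29, 29^2 = 53, 29^4 = 51, 29^8 = 40, 29^16 = 24, 29^32 = 182, 29^64 = 28, 29^128 = 193
Test divisors in increasing order:
  k=1: 29^1 = 29 mod 197
  k=2: 29^2 = 53 mod 197
  k=4: 29^4 = 51 mod 197
  k=7: 29^7 = 51 * 53 * 29 = 178 mod 197
  k=14: 29^14 = 40 * 51 * 53 = 164 mod 197
  k=28: 29^28 = 24 * 40 * 51 = 104 mod 197
  k=49: 29^49 = 182 * 24 * 29 = 1 mod 197  <- first divisor giving 1
Order = 49

49


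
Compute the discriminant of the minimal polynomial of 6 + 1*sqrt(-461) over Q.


The element 6 + 1*sqrt(-461) has minimal polynomial:
x^2 - 12*x + 497
Discriminant = (-12)^2 - 4*(497)
= 144 - 1988
= -1844

-1844


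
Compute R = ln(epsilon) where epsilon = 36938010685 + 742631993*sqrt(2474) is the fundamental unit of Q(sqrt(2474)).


epsilon = 36938010685 + 742631993*sqrt(2474)
= 7.3876e+10
R = ln(7.3876e+10)
= 25.0257

25.0257


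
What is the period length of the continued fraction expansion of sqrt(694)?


Run the CF algorithm for sqrt(694).
a_0 = floor(sqrt(694)) = 26; set m_0=0, q_0=1.
Recurrence: m' = q*a - m,  q' = (d - m'^2)/q,  a' = floor((a_0 + m')/q').
  step 1: m=26, q=18, a=2
  step 2: m=10, q=33, a=1
  step 3: m=23, q=5, a=9
  step 4: m=22, q=42, a=1
  step 5: m=20, q=7, a=6
  step 6: m=22, q=30, a=1
  step 7: m=8, q=21, a=1
  step 8: m=13, q=25, a=1
  step 9: m=12, q=22, a=1
  step 10: m=10, q=27, a=1
  step 11: m=17, q=15, a=2
  step 12: m=13, q=35, a=1
  step 13: m=22, q=6, a=8
  step 14: m=26, q=3, a=17
  step 15: m=25, q=23, a=2
  step 16: m=21, q=11, a=4
  step 17: m=23, q=15, a=3
  step 18: m=22, q=14, a=3
  step 19: m=20, q=21, a=2
  step 20: m=22, q=10, a=4
  step 21: m=18, q=37, a=1
  step 22: m=19, q=9, a=5
  step 23: m=26, q=2, a=26
  step 24: m=26, q=9, a=5
  step 25: m=19, q=37, a=1
  step 26: m=18, q=10, a=4
  step 27: m=22, q=21, a=2
  step 28: m=20, q=14, a=3
  step 29: m=22, q=15, a=3
  step 30: m=23, q=11, a=4
  step 31: m=21, q=23, a=2
  step 32: m=25, q=3, a=17
  step 33: m=26, q=6, a=8
  step 34: m=22, q=35, a=1
  step 35: m=13, q=15, a=2
  step 36: m=17, q=27, a=1
  step 37: m=10, q=22, a=1
  step 38: m=12, q=25, a=1
  step 39: m=13, q=21, a=1
  step 40: m=8, q=30, a=1
  step 41: m=22, q=7, a=6
  step 42: m=20, q=42, a=1
  step 43: m=22, q=5, a=9
  step 44: m=23, q=33, a=1
  step 45: m=10, q=18, a=2
  step 46: m=26, q=1, a=52
a_46 = 2*a_0 = 52, so the period closes here.
sqrt(694) = [26; 2, 1, 9, 1, 6, 1, 1, 1, 1, 1, 2, 1, 8, 17, 2, 4, 3, 3, 2, 4, 1, 5, 26, 5, 1, 4, 2, 3, 3, 4, 2, 17, 8, 1, 2, 1, 1, 1, 1, 1, 6, 1, 9, 1, 2, 52]
Period length = 46

46


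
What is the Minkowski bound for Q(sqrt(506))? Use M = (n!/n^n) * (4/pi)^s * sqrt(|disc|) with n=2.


d = 506, d mod 4 = 2, so disc(K) = 4d = 2024; |disc(K)| = 2024
Real quadratic field, so n = 2, s = r2 = 0, r1 = 2
M = (n!/n^n) * (4/pi)^s * sqrt(|disc(K)|) = (2!/2^2) * (4/pi)^0 * sqrt(2024)
= 0.5 * 1.000000 * 44.988888
= 22.4944

22.4944


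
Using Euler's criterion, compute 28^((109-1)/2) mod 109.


p = 109 is prime and the exponent is (p-1)/2 = 54, so by Euler's criterion 28^54 = (28/109) = +1 or -1 mod 109.
Compute by square-and-multiply:
  54 = 32 + 16 + 4 + 2 (binary 110110)
  Repeated squaring mod 109: 28^1 = 28, 28^2 = 21, 28^4 = 5, 28^8 = 25, 28^16 = 80, 28^32 = 78
  28^54 = 28^32 * 28^16 * 28^4 * 28^2 = 78 * 80 * 5 * 21 mod 109
    78 * 80 = 6240 = 27 mod 109
    27 * 5 = 135 = 26 mod 109
    26 * 21 = 546 = 1 mod 109
  28^54 = 1 mod 109
Result 1: 28 is a quadratic residue mod 109.
28^54 mod 109 = 1

1


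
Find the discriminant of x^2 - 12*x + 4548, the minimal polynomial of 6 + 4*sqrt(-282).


The element 6 + 4*sqrt(-282) has minimal polynomial:
x^2 - 12*x + 4548
Discriminant = (-12)^2 - 4*(4548)
= 144 - 18192
= -18048

-18048


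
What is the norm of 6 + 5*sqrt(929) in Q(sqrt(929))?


N(a + b*sqrt(d)) = a^2 - d*b^2
= (6)^2 - (929)*(5)^2
= 36 - 23225
= -23189

-23189


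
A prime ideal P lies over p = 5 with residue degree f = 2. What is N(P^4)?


N(P^a) = p^(a*f)
= 5^(4*2)
= 5^8
= 390625

390625


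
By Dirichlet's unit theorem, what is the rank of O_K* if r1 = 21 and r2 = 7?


By Dirichlet's unit theorem:
rank = r1 + r2 - 1
= 21 + 7 - 1
= 27

27


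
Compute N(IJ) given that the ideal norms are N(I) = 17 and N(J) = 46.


N(IJ) = N(I) * N(J)
= 17 * 46
= 782

782


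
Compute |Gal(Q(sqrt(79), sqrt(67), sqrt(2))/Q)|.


The 3 square roots of distinct primes are multiplicatively independent over Q,
so [K:Q] = 2^3 and Gal(K/Q) is isomorphic to (Z/2Z)^3.
|Gal| = 2^3 = 8

8


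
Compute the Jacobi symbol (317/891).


Compute (317/891) via quadratic reciprocity:
  reciprocity: (317/891) -> +(891/317)
  reduce: (257/317)
  reciprocity: (257/317) -> +(317/257)
  reduce: (60/257)
  pull out 2: (2/257) = +1  (since 257 mod 8 = 1)
  pull out 2: (2/257) = +1  (since 257 mod 8 = 1)
  reciprocity: (15/257) -> +(257/15)
  reduce: (2/15)
  pull out 2: (2/15) = +1  (since 15 mod 8 = 7)
  (1/15) = 1
Product of signs = 1

1


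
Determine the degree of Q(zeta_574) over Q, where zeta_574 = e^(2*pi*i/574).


The degree equals Euler's totient phi(574).
574 = 2 * 7 * 41
phi(574) = 240

240


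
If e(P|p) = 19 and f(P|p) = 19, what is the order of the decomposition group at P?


|D_P| = e * f
= 19 * 19
= 361

361


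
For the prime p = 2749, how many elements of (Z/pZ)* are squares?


For prime p, the number of non-zero quadratic residues is (p-1)/2.
= (2749-1)/2
= 1374

1374


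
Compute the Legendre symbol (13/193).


p = 193 is prime, so compute (13/193) with the reciprocity algorithm (Jacobi-symbol steps: pull out 2s via (2/n), flip via reciprocity, reduce):
  reciprocity: (13/193) -> +(193/13)
  reduce: (11/13)
  reciprocity: (11/13) -> +(13/11)
  reduce: (2/11)
  pull out 2: (2/11) = -1  (since 11 mod 8 = 3)
  (1/11) = 1
Product of signs = -1
(13/193) = -1

-1


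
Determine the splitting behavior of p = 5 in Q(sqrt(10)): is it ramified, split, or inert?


K = Q(sqrt(10)). Since d mod 4 = 2, disc(K) = 40.
Check p | disc: 40 mod 5 = 0.
p divides disc, so p ramifies: (p) = P^2 with e=2, f=1, g=1.
Therefore p is ramified.

ramified


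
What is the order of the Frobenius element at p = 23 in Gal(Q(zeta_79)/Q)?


The Frobenius at p in Gal(Q(zeta_n)/Q) = (Z/nZ)* is the class of p, so its order is ord_79(23), the smallest k >= 1 with 23^k = 1 mod 79.
n = 79 = 79, phi(79) = 78; the order divides phi(n).
Divisors of 78: 1, 2, 3, 6, 13, 26, 39, 78
Repeated squaring mod 79: 23^1 = 23, 23^2 = 55, 23^4 = 23, 23^8 = 55, 23^16 = 23, 23^32 = 55, 23^64 = 23
Test divisors in increasing order:
  k=1: 23^1 = 23 mod 79
  k=2: 23^2 = 55 mod 79
  k=3: 23^3 = 55 * 23 = 1 mod 79  <- first divisor giving 1
Order = 3

3


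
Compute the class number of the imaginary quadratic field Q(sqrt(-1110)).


K = Q(sqrt(-1110)). d mod 4 = 2, so D = disc(K) = 4d = -4440
h(K) equals the number of primitive reduced positive-definite forms (a, b, c) = a*x^2 + b*x*y + c*y^2 with b^2 - 4ac = D,
where reduced means |b| <= a <= c, with b >= 0 whenever |b| = a or a = c, and primitive means gcd(a, b, c) = 1.
Reduced forces 3a^2 <= |D| = 4440, so 1 <= a <= 38; b must have the parity of D, and c = (b^2 - D)/(4a) must be an integer >= a.
Enumerate a = 1..38, b in [-a, a]:
  a=1: (1, 0, 1110)  [1]
  a=2: (2, 0, 555)  [1]
  a=3: (3, 0, 370)  [1]
  a=4: none
  a=5: (5, 0, 222)  [1]
  a=6: (6, 0, 185)  [1]
  a=7..9: none
  a=10: (10, 0, 111)  [1]
  a=11: (11, -2, 101), (11, 2, 101)  [2]
  a=12..14: none
  a=15: (15, 0, 74)  [1]
  a=16..18: none
  a=19: (19, -14, 61), (19, 14, 61)  [2]
  a=20..21: none
  a=22: (22, -20, 55), (22, 20, 55)  [2]
  a=23..29: none
  a=30: (30, 0, 37)  [1]
  a=31..32: none
  a=33: (33, -24, 38), (33, 24, 38)  [2]
  a=34..38: none
Total reduced forms: 1 + 1 + 1 + 1 + 1 + 1 + 2 + 1 + 2 + 2 + 1 + 2 = 16
h = 16

16


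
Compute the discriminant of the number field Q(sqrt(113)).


For K = Q(sqrt(d)) with d squarefree: disc(K) = d if d = 1 mod 4, and disc(K) = 4d if d = 2 or 3 mod 4.
Here d = 113, and d mod 4 = 1.
d = 1 mod 4 (O_K = Z[(1+sqrt(d))/2]), so disc(K) = d = 113

113


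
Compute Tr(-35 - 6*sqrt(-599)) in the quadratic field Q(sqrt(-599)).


Tr(a + b*sqrt(d)) = (a + b*sqrt(d)) + (a - b*sqrt(d)) = 2a
= 2 * (-35)
= -70

-70


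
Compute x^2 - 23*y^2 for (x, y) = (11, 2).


x^2 - d*y^2
= 11^2 - 23*2^2
= 121 - 92
= 29

29


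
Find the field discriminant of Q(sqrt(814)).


For K = Q(sqrt(d)) with d squarefree: disc(K) = d if d = 1 mod 4, and disc(K) = 4d if d = 2 or 3 mod 4.
Here d = 814, and d mod 4 = 2.
d = 2 mod 4, not 1 (O_K = Z[sqrt(d)]), so disc(K) = 4d = 4 * (814) = 3256

3256


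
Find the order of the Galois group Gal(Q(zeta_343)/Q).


|Gal(Q(zeta_343)/Q)| = phi(343)
= 294

294


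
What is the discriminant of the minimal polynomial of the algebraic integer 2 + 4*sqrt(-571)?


The element 2 + 4*sqrt(-571) has minimal polynomial:
x^2 - 4*x + 9140
Discriminant = (-4)^2 - 4*(9140)
= 16 - 36560
= -36544

-36544


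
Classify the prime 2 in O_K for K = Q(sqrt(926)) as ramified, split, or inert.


K = Q(sqrt(926)). Since d mod 4 = 2, disc(K) = 3704.
Check p | disc: 3704 mod 2 = 0.
p divides disc, so p ramifies: (p) = P^2 with e=2, f=1, g=1.
Therefore p is ramified.

ramified


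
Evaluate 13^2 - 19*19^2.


x^2 - d*y^2
= 13^2 - 19*19^2
= 169 - 6859
= -6690

-6690


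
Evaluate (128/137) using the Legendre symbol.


p = 137 is prime, so compute (128/137) with the reciprocity algorithm (Jacobi-symbol steps: pull out 2s via (2/n), flip via reciprocity, reduce):
  pull out 2: (2/137) = +1  (since 137 mod 8 = 1)
  pull out 2: (2/137) = +1  (since 137 mod 8 = 1)
  pull out 2: (2/137) = +1  (since 137 mod 8 = 1)
  pull out 2: (2/137) = +1  (since 137 mod 8 = 1)
  pull out 2: (2/137) = +1  (since 137 mod 8 = 1)
  pull out 2: (2/137) = +1  (since 137 mod 8 = 1)
  pull out 2: (2/137) = +1  (since 137 mod 8 = 1)
  (1/137) = 1
Product of signs = 1
(128/137) = 1

1


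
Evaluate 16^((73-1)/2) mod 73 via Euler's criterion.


p = 73 is prime and the exponent is (p-1)/2 = 36, so by Euler's criterion 16^36 = (16/73) = +1 or -1 mod 73.
Compute by square-and-multiply:
  36 = 32 + 4 (binary 100100)
  Repeated squaring mod 73: 16^1 = 16, 16^2 = 37, 16^4 = 55, 16^8 = 32, 16^16 = 2, 16^32 = 4
  16^36 = 16^32 * 16^4 = 4 * 55 mod 73
    4 * 55 = 220 = 1 mod 73
  16^36 = 1 mod 73
Result 1: 16 is a quadratic residue mod 73.
16^36 mod 73 = 1

1


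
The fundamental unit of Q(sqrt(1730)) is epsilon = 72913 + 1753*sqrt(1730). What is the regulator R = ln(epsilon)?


epsilon = 72913 + 1753*sqrt(1730)
= 145826.0000
R = ln(145826.0000)
= 11.8902

11.8902


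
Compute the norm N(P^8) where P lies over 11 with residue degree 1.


N(P^a) = p^(a*f)
= 11^(8*1)
= 11^8
= 214358881

214358881


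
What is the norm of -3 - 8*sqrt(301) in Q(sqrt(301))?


N(a + b*sqrt(d)) = a^2 - d*b^2
= (-3)^2 - (301)*(-8)^2
= 9 - 19264
= -19255

-19255


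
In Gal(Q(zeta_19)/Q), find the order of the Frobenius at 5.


The Frobenius at p in Gal(Q(zeta_n)/Q) = (Z/nZ)* is the class of p, so its order is ord_19(5), the smallest k >= 1 with 5^k = 1 mod 19.
n = 19 = 19, phi(19) = 18; the order divides phi(n).
Divisors of 18: 1, 2, 3, 6, 9, 18
Repeated squaring mod 19: 5^1 = 5, 5^2 = 6, 5^4 = 17, 5^8 = 4, 5^16 = 16
Test divisors in increasing order:
  k=1: 5^1 = 5 mod 19
  k=2: 5^2 = 6 mod 19
  k=3: 5^3 = 6 * 5 = 11 mod 19
  k=6: 5^6 = 17 * 6 = 7 mod 19
  k=9: 5^9 = 4 * 5 = 1 mod 19  <- first divisor giving 1
Order = 9

9


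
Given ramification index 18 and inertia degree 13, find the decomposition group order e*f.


|D_P| = e * f
= 18 * 13
= 234

234


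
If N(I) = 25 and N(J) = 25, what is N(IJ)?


N(IJ) = N(I) * N(J)
= 25 * 25
= 625

625


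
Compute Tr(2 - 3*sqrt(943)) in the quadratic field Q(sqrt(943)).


Tr(a + b*sqrt(d)) = (a + b*sqrt(d)) + (a - b*sqrt(d)) = 2a
= 2 * (2)
= 4

4


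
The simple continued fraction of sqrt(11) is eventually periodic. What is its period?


Run the CF algorithm for sqrt(11).
a_0 = floor(sqrt(11)) = 3; set m_0=0, q_0=1.
Recurrence: m' = q*a - m,  q' = (d - m'^2)/q,  a' = floor((a_0 + m')/q').
  step 1: m=3, q=2, a=3
  step 2: m=3, q=1, a=6
a_2 = 2*a_0 = 6, so the period closes here.
sqrt(11) = [3; 3, 6]
Period length = 2

2


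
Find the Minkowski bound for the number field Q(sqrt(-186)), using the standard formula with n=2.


d = -186, d mod 4 = 2, so disc(K) = 4d = -744; |disc(K)| = 744
Imaginary quadratic field, so n = 2, s = r2 = 1, r1 = 0
M = (n!/n^n) * (4/pi)^s * sqrt(|disc(K)|) = (2!/2^2) * (4/pi)^1 * sqrt(744)
= 0.5 * 1.273240 * 27.276363
= 17.3647

17.3647


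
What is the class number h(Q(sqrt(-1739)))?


K = Q(sqrt(-1739)). d mod 4 = 1, so D = disc(K) = d = -1739
h(K) equals the number of primitive reduced positive-definite forms (a, b, c) = a*x^2 + b*x*y + c*y^2 with b^2 - 4ac = D,
where reduced means |b| <= a <= c, with b >= 0 whenever |b| = a or a = c, and primitive means gcd(a, b, c) = 1.
Reduced forces 3a^2 <= |D| = 1739, so 1 <= a <= 24; b must have the parity of D, and c = (b^2 - D)/(4a) must be an integer >= a.
Enumerate a = 1..24, b in [-a, a]:
  a=1: (1, 1, 435)  [1]
  a=2: none
  a=3: (3, -1, 145), (3, 1, 145)  [2]
  a=4: none
  a=5: (5, -1, 87), (5, 1, 87)  [2]
  a=6: none
  a=7: (7, -5, 63), (7, 5, 63)  [2]
  a=8: none
  a=9: (9, -5, 49), (9, 5, 49)  [2]
  a=10..12: none
  a=13: (13, -9, 35), (13, 9, 35)  [2]
  a=14: none
  a=15: (15, -11, 31), (15, -1, 29), (15, 1, 29), (15, 11, 31)  [4]
  a=16..18: none
  a=19: (19, -3, 23), (19, 3, 23)  [2]
  a=20: none
  a=21: (21, -19, 25), (21, 5, 21), (21, 19, 25)  [3]
  a=22..24: none
Total reduced forms: 1 + 2 + 2 + 2 + 2 + 2 + 4 + 2 + 3 = 20
h = 20

20


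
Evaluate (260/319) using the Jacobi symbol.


Compute (260/319) via quadratic reciprocity:
  pull out 2: (2/319) = +1  (since 319 mod 8 = 7)
  pull out 2: (2/319) = +1  (since 319 mod 8 = 7)
  reciprocity: (65/319) -> +(319/65)
  reduce: (59/65)
  reciprocity: (59/65) -> +(65/59)
  reduce: (6/59)
  pull out 2: (2/59) = -1  (since 59 mod 8 = 3)
  reciprocity: (3/59) -> -(59/3)
  reduce: (2/3)
  pull out 2: (2/3) = -1  (since 3 mod 8 = 3)
  (1/3) = 1
Product of signs = -1

-1


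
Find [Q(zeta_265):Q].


The degree equals Euler's totient phi(265).
265 = 5 * 53
phi(265) = 208

208


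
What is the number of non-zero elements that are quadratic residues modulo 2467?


For prime p, the number of non-zero quadratic residues is (p-1)/2.
= (2467-1)/2
= 1233

1233


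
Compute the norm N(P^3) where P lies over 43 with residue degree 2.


N(P^a) = p^(a*f)
= 43^(3*2)
= 43^6
= 6321363049

6321363049


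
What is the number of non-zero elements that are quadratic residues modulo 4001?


For prime p, the number of non-zero quadratic residues is (p-1)/2.
= (4001-1)/2
= 2000

2000


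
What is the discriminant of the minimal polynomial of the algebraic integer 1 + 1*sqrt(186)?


The element 1 + 1*sqrt(186) has minimal polynomial:
x^2 - 2*x - 185
Discriminant = (-2)^2 - 4*(-185)
= 4 + 740
= 744

744


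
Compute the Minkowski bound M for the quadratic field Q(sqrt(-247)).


d = -247, d mod 4 = 1, so disc(K) = d = -247; |disc(K)| = 247
Imaginary quadratic field, so n = 2, s = r2 = 1, r1 = 0
M = (n!/n^n) * (4/pi)^s * sqrt(|disc(K)|) = (2!/2^2) * (4/pi)^1 * sqrt(247)
= 0.5 * 1.273240 * 15.716234
= 10.0053

10.0053


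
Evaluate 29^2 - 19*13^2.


x^2 - d*y^2
= 29^2 - 19*13^2
= 841 - 3211
= -2370

-2370


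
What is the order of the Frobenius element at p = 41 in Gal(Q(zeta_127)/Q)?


The Frobenius at p in Gal(Q(zeta_n)/Q) = (Z/nZ)* is the class of p, so its order is ord_127(41), the smallest k >= 1 with 41^k = 1 mod 127.
n = 127 = 127, phi(127) = 126; the order divides phi(n).
Divisors of 126: 1, 2, 3, 6, 7, 9, 14, 18, 21, 42, 63, 126
Repeated squaring mod 127: 41^1 = 41, 41^2 = 30, 41^4 = 11, 41^8 = 121, 41^16 = 36, 41^32 = 26, 41^64 = 41
Test divisors in increasing order:
  k=1: 41^1 = 41 mod 127
  k=2: 41^2 = 30 mod 127
  k=3: 41^3 = 30 * 41 = 87 mod 127
  k=6: 41^6 = 11 * 30 = 76 mod 127
  k=7: 41^7 = 11 * 30 * 41 = 68 mod 127
  k=9: 41^9 = 121 * 41 = 8 mod 127
  k=14: 41^14 = 121 * 11 * 30 = 52 mod 127
  k=18: 41^18 = 36 * 30 = 64 mod 127
  k=21: 41^21 = 36 * 11 * 41 = 107 mod 127
  k=42: 41^42 = 26 * 121 * 30 = 19 mod 127
  k=63: 41^63 = 26 * 36 * 121 * 11 * 30 * 41 = 1 mod 127  <- first divisor giving 1
Order = 63

63


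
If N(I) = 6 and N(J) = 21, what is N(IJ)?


N(IJ) = N(I) * N(J)
= 6 * 21
= 126

126


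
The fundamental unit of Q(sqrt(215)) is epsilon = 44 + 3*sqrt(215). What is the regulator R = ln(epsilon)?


epsilon = 44 + 3*sqrt(215)
= 87.9886
R = ln(87.9886)
= 4.4772

4.4772


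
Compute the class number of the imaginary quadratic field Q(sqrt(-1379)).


K = Q(sqrt(-1379)). d mod 4 = 1, so D = disc(K) = d = -1379
h(K) equals the number of primitive reduced positive-definite forms (a, b, c) = a*x^2 + b*x*y + c*y^2 with b^2 - 4ac = D,
where reduced means |b| <= a <= c, with b >= 0 whenever |b| = a or a = c, and primitive means gcd(a, b, c) = 1.
Reduced forces 3a^2 <= |D| = 1379, so 1 <= a <= 21; b must have the parity of D, and c = (b^2 - D)/(4a) must be an integer >= a.
Enumerate a = 1..21, b in [-a, a]:
  a=1: (1, 1, 345)  [1]
  a=2: none
  a=3: (3, -1, 115), (3, 1, 115)  [2]
  a=4: none
  a=5: (5, -1, 69), (5, 1, 69)  [2]
  a=6: none
  a=7: (7, 7, 51)  [1]
  a=8: none
  a=9: (9, -5, 39), (9, 5, 39)  [2]
  a=10..12: none
  a=13: (13, -5, 27), (13, 5, 27)  [2]
  a=14: none
  a=15: (15, -11, 25), (15, -1, 23), (15, 1, 23), (15, 11, 25)  [4]
  a=16: none
  a=17: (17, -7, 21), (17, 7, 21)  [2]
  a=18..21: none
Total reduced forms: 1 + 2 + 2 + 1 + 2 + 2 + 4 + 2 = 16
h = 16

16


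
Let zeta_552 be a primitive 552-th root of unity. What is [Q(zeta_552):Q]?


The degree equals Euler's totient phi(552).
552 = 2^3 * 3 * 23
phi(552) = 176

176


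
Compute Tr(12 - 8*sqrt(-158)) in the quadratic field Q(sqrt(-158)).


Tr(a + b*sqrt(d)) = (a + b*sqrt(d)) + (a - b*sqrt(d)) = 2a
= 2 * (12)
= 24

24


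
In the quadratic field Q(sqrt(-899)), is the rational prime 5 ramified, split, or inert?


K = Q(sqrt(-899)). Since d mod 4 = 1, disc(K) = -899.
Check p | disc: -899 mod 5 = 1.
p does not divide disc. Compute Legendre symbol (d/p):
1^((5-1)/2) mod 5 = 1
(d/p) = 1, so p splits: (p) = P*P' with e=1, f=1, g=2.
Therefore p is split.

split


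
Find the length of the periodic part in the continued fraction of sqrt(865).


Run the CF algorithm for sqrt(865).
a_0 = floor(sqrt(865)) = 29; set m_0=0, q_0=1.
Recurrence: m' = q*a - m,  q' = (d - m'^2)/q,  a' = floor((a_0 + m')/q').
  step 1: m=29, q=24, a=2
  step 2: m=19, q=21, a=2
  step 3: m=23, q=16, a=3
  step 4: m=25, q=15, a=3
  step 5: m=20, q=31, a=1
  step 6: m=11, q=24, a=1
  step 7: m=13, q=29, a=1
  step 8: m=16, q=21, a=2
  step 9: m=26, q=9, a=6
  step 10: m=28, q=9, a=6
  step 11: m=26, q=21, a=2
  step 12: m=16, q=29, a=1
  step 13: m=13, q=24, a=1
  step 14: m=11, q=31, a=1
  step 15: m=20, q=15, a=3
  step 16: m=25, q=16, a=3
  step 17: m=23, q=21, a=2
  step 18: m=19, q=24, a=2
  step 19: m=29, q=1, a=58
a_19 = 2*a_0 = 58, so the period closes here.
sqrt(865) = [29; 2, 2, 3, 3, 1, 1, 1, 2, 6, 6, 2, 1, 1, 1, 3, 3, 2, 2, 58]
Period length = 19

19


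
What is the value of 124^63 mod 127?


p = 127 is prime and the exponent is (p-1)/2 = 63, so by Euler's criterion 124^63 = (124/127) = +1 or -1 mod 127.
Compute by square-and-multiply:
  63 = 32 + 16 + 8 + 4 + 2 + 1 (binary 111111)
  Repeated squaring mod 127: 124^1 = 124, 124^2 = 9, 124^4 = 81, 124^8 = 84, 124^16 = 71, 124^32 = 88
  124^63 = 124^32 * 124^16 * 124^8 * 124^4 * 124^2 * 124^1 = 88 * 71 * 84 * 81 * 9 * 124 mod 127
    88 * 71 = 6248 = 25 mod 127
    25 * 84 = 2100 = 68 mod 127
    68 * 81 = 5508 = 47 mod 127
    47 * 9 = 423 = 42 mod 127
    42 * 124 = 5208 = 1 mod 127
  124^63 = 1 mod 127
Result 1: 124 is a quadratic residue mod 127.
124^63 mod 127 = 1

1


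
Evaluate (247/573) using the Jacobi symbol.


Compute (247/573) via quadratic reciprocity:
  reciprocity: (247/573) -> +(573/247)
  reduce: (79/247)
  reciprocity: (79/247) -> -(247/79)
  reduce: (10/79)
  pull out 2: (2/79) = +1  (since 79 mod 8 = 7)
  reciprocity: (5/79) -> +(79/5)
  reduce: (4/5)
  pull out 2: (2/5) = -1  (since 5 mod 8 = 5)
  pull out 2: (2/5) = -1  (since 5 mod 8 = 5)
  (1/5) = 1
Product of signs = -1

-1


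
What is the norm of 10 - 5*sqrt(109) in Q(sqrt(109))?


N(a + b*sqrt(d)) = a^2 - d*b^2
= (10)^2 - (109)*(-5)^2
= 100 - 2725
= -2625

-2625


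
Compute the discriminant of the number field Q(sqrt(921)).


For K = Q(sqrt(d)) with d squarefree: disc(K) = d if d = 1 mod 4, and disc(K) = 4d if d = 2 or 3 mod 4.
Here d = 921, and d mod 4 = 1.
d = 1 mod 4 (O_K = Z[(1+sqrt(d))/2]), so disc(K) = d = 921

921
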